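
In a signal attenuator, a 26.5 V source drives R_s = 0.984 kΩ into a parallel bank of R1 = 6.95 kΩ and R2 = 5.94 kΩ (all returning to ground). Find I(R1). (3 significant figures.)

I ≈ 2.92 mA

Combine the parallel branches: R_p = (1/6.95 + 1/5.94)⁻¹ = 3.203 kΩ.
V_A = 26.5 × 3.203/4.187 = 20.27 V.
Branch current I = V_A/R1 = 20.27/6.95 = 2.917 mA.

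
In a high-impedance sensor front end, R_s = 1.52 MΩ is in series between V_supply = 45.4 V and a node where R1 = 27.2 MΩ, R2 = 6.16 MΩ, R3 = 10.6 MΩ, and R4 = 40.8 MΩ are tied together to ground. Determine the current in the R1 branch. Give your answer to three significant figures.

Combine the parallel branches: R_p = (1/27.2 + 1/6.16 + 1/10.6 + 1/40.8)⁻¹ = 3.145 MΩ.
V_A = 45.4 × 3.145/4.665 = 30.61 V.
Branch current I = V_A/R1 = 30.61/27.2 = 1.125 µA.
(Check via current divider: I_total = 9.732 µA; share G_k/ΣG = 0.1156 → same result.)

I ≈ 1.13 µA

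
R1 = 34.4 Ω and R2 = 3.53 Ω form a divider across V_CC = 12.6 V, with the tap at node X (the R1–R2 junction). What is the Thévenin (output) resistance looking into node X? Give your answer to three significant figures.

Zeroing V_CC shorts the top of R1 to ground, so R_th = R1 ‖ R2 = 3.201 Ω.

R_th ≈ 3.20 Ω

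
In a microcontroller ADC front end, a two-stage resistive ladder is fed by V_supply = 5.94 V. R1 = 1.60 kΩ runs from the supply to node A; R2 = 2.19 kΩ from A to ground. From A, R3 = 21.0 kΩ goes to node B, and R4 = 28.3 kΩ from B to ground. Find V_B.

V_B ≈ 1.93 V

Looking into the second stage from A: R3 + R4 = 49.30 kΩ appears in parallel with R2.
R2 ‖ (R3+R4) = 2.097 kΩ.
So V_A = 5.94 × 0.5672 = 3.369 V.
Then the unloaded second divider: V_B = V_A × R4/(R3+R4) = 3.369 × 0.5740 = 1.934 V.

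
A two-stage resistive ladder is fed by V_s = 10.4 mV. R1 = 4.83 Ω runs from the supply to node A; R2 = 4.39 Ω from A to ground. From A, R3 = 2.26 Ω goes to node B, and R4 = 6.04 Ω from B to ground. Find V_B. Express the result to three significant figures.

V_B ≈ 2.82 mV

Node A sees R2 in parallel with the series input of stage 2, R3 + R4 = 8.300 Ω.
R2 ‖ (R3+R4) = 2.871 Ω.
V_A = 10.4 × 2.871/(4.83 + 2.871) = 3.877 mV.
Stage 2 is unloaded, so V_B = V_A · R4/(R3+R4) = 3.877 × 6.04/8.300 = 2.822 mV.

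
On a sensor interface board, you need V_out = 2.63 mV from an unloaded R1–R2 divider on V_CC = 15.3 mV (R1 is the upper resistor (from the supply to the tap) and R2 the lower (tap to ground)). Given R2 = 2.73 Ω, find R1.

Required fraction k = V_out/V_CC = 0.1719.
So R1 = R2 · (V_CC/V_out − 1) = 2.73 × (15.3/2.63 − 1) = 2.73 × 4.817 = 13.15 Ω.

R1 ≈ 13.2 Ω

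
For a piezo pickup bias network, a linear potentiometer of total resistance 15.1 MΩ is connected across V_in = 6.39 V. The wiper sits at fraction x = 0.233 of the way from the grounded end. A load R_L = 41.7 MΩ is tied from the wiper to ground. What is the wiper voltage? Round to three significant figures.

V_out ≈ 1.40 V

The pot divides into 11.58 MΩ above the wiper and 3.518 MΩ below.
Lower segment in parallel with the load: 3.518 ‖ 41.7 = 3.245 MΩ.
Loaded-divider output: V_out = 6.39 × 0.2188 = 1.398 V.
(Unloaded: V_out = x·V_in = 1.49 V.)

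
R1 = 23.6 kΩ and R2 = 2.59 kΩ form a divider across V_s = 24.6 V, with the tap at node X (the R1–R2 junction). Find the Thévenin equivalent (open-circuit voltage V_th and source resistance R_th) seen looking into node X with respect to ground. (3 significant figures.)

Open-circuit (no load on X): V_th = V_s · R2/(R1 + R2) = 24.6 × 2.59/(23.60 + 2.59) = 2.433 V.
With V_s suppressed (replaced by a short), R_th = R1 ‖ R2 = (23.60 × 2.59)/(23.60 + 2.59) = 2.334 kΩ.

V_th ≈ 2.43 V, R_th ≈ 2.33 kΩ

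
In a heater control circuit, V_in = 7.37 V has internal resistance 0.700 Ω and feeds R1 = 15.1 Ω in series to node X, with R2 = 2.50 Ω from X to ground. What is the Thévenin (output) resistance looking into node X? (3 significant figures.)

R_th ≈ 2.16 Ω

R1' = 0.700 + 15.1 = 15.80 Ω (source resistance + R1).
Looking into X with the source shorted: R_th = R1'·R2/(R1'+R2) = 15.80 × 2.50/18.30 = 2.158 Ω.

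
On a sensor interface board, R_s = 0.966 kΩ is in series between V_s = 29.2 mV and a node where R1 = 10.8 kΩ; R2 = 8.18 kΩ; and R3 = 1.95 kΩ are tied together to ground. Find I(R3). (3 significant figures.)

I ≈ 8.79 µA

Parallel bank: R_p = 1/(1/10.8 + 1/8.18 + 1/1.95) = 1.374 kΩ.
V_A = 29.2 × 1.374/2.340 = 17.15 mV.
I(R3) = V_A / R3 = 17.15/1.95 = 8.793 µA.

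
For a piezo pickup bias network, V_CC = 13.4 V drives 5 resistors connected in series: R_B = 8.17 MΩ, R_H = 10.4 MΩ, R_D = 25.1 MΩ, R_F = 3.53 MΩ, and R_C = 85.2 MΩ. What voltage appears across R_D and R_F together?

V ≈ 2.90 V

ΣR = 8.17 + 10.4 + 25.1 + 3.53 + 85.2 = 132.4 MΩ.
R_{R_D..R_F} = 25.1 + 3.53 = 28.63 MΩ.
V = V_CC · R/ΣR = 13.4 × 0.2162 = 2.898 V.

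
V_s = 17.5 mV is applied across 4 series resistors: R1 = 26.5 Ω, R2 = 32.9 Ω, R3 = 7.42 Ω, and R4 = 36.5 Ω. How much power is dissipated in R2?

P ≈ 0.944 µW

Series current I = V_s/ΣR = 17.5/103.3 = 0.1694 mA.
P = I²R = 0.02869 × 32.9 = 0.9439 µW.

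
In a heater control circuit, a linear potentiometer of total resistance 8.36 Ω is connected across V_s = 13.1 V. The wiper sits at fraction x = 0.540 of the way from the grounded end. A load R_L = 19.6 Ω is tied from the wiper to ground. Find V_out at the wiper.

Split the track: R_lower = x·R_p = 4.514 Ω, R_upper = (1−x)·R_p = 3.846 Ω.
(x·R_p) ‖ R_L = 3.669 Ω.
Then V_out = V_s · 3.669/(3.846 + 3.669) = 6.396 V.

V_out ≈ 6.40 V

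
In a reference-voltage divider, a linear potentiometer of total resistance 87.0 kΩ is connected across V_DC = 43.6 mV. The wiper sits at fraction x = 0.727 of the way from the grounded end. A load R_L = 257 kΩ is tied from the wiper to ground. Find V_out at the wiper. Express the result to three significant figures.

Lower segment x·R_p = 63.25 kΩ; upper segment (1−x)·R_p = 23.75 kΩ.
R_L loads the lower segment: effective lower R = 50.76 kΩ.
Then V_out = V_DC · 50.76/(23.75 + 50.76) = 29.70 mV.
(Unloaded: V_out = x·V_DC = 31.7 mV.)

V_out ≈ 29.7 mV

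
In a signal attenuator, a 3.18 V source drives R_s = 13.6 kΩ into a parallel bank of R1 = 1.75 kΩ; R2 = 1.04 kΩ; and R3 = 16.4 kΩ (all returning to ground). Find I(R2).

Combine the parallel branches: R_p = (1/1.75 + 1/1.04 + 1/16.4)⁻¹ = 0.6274 kΩ.
Node voltage V_A = V_CC · R_p/(R_s + R_p) = 3.18 × 0.04410 = 0.1402 V.
Branch current I = V_A/R2 = 0.1402/1.04 = 0.1348 mA.

I ≈ 0.135 mA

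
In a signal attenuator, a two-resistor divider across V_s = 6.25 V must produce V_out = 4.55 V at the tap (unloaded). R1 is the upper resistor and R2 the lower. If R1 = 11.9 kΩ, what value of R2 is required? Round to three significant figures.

Required fraction k = V_out/V_s = 0.7280.
Rearranging, R2 = R1·k/(1−k) = 11.9 × 2.676 = 31.85 kΩ.

R2 ≈ 31.8 kΩ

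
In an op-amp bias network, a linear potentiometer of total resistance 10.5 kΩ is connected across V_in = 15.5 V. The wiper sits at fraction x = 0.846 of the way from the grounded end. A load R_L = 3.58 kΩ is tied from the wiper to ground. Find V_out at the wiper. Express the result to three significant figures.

The pot divides into 1.617 kΩ above the wiper and 8.883 kΩ below.
(x·R_p) ‖ R_L = 2.552 kΩ.
V_out = 15.5 × 2.552/(1.617 + 2.552) = 9.488 V.

V_out ≈ 9.49 V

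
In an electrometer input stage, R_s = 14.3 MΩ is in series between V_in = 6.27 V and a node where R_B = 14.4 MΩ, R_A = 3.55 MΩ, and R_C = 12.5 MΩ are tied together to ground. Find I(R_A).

Equivalent of the parallel group: R_p = 2.319 MΩ.
V_A = 6.27 × 2.319/16.62 = 0.8751 V.
Branch current I = V_A/R_A = 0.8751/3.55 = 0.2465 µA.

I ≈ 0.246 µA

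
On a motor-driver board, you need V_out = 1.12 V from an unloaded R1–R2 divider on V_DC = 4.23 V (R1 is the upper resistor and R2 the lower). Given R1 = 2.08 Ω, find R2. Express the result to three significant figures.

R2 ≈ 0.749 Ω

V_out/V_DC = R2/(R1+R2) = 0.2648.
R2 = R1 · 0.2648/(1 − 0.2648) = 0.7491 Ω.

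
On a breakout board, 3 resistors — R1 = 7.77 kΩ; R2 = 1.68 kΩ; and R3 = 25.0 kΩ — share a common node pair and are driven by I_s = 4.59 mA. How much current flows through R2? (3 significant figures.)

ΣG = 1/7.77 + 1/1.68 + 1/25.0 = 0.7639.
By the current-divider rule, I = I_s · G_k/ΣG = 4.59 × 0.7792 = 3.576 mA.

I ≈ 3.58 mA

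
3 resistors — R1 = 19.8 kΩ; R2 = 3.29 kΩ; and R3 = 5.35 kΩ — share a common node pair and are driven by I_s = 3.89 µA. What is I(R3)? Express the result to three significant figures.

Conductances: ΣG = 1/19.8 + 1/3.29 + 1/5.35 = 0.5414 (1/kΩ).
Current divider: I(R3) = I_s · G_k/ΣG = 3.89 × (0.1869/0.5414) = 3.89 × 0.3453 = 1.343 µA.

I ≈ 1.34 µA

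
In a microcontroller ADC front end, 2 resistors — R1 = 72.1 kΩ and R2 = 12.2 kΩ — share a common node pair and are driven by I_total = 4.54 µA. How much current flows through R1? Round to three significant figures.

I ≈ 0.657 µA

For two parallel branches, I_k = I_total · (other R)/(sum of R).
So I = 4.54 × 12.2/84.30 = 0.6570 µA.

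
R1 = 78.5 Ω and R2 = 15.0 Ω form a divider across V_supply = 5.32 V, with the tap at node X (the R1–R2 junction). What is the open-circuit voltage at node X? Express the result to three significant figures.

V_th ≈ 0.853 V

V_th is the unloaded tap voltage: V_supply · R2/(R1+R2) = 5.32 × 0.1604 = 0.8535 V.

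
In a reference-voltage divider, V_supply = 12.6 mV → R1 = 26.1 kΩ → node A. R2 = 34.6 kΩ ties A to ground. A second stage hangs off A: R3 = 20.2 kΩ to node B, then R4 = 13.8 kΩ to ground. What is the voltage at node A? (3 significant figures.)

V_A ≈ 5.00 mV

Node A sees R2 in parallel with the series input of stage 2, R3 + R4 = 34.00 kΩ.
Effective lower resistance at A: R2 ‖ 34.00 = 17.15 kΩ.
First divider: V_A = V_supply · 17.15/(26.1 + 17.15) = 4.996 mV.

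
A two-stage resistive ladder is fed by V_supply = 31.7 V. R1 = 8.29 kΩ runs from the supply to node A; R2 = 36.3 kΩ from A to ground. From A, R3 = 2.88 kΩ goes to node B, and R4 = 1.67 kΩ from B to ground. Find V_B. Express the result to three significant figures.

V_B ≈ 3.81 V

Node A sees R2 in parallel with the series input of stage 2, R3 + R4 = 4.550 kΩ.
Effective lower resistance at A: R2 ‖ 4.550 = 4.043 kΩ.
V_A = 31.7 × 4.043/(8.29 + 4.043) = 10.39 V.
V_B = V_A × 0.3670 = 3.814 V.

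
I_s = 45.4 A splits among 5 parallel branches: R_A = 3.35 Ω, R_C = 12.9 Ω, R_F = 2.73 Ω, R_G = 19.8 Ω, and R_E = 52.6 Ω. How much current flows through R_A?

I ≈ 16.7 A

Total conductance ΣG = 1/3.35 + 1/12.9 + 1/2.73 + 1/19.8 + 1/52.6 = 0.8118 (units of 1/Ω).
R_A takes the fraction G_k/ΣG = 0.2985/0.8118 = 0.3677, so I = 45.4 × 0.3677 = 16.69 A.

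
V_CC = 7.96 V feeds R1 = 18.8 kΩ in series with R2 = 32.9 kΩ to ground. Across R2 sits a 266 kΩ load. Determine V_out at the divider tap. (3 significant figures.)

R2 ‖ R_L = (32.9 × 266)/(32.9 + 266) = 29.28 kΩ.
Then V_out = V_CC · R2'/(R1 + R2') = 7.96 × 29.28/48.08 = 4.847 V.

V_out ≈ 4.85 V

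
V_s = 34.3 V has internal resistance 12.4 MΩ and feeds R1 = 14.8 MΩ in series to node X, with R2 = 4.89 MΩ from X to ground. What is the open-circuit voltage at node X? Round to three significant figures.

R1' = 12.4 + 14.8 = 27.20 MΩ (source resistance + R1).
With X open, the divider is unloaded: V_th = 34.3 × 4.89/32.09 = 5.227 V.

V_th ≈ 5.23 V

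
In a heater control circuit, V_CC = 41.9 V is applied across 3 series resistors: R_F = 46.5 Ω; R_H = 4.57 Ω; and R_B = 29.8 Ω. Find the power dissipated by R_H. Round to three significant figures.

P ≈ 1.23 W

ΣR = 80.87 Ω → I = 41.9/80.87 = 0.5181 A.
V(R_H) = I·R = 2.368 V; P = V·I = 2.368 × 0.5181 = 1.227 W.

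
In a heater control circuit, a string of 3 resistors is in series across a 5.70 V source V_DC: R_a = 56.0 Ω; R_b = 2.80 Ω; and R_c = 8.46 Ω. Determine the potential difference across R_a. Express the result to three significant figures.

V ≈ 4.75 V

ΣR = 56.0 + 2.80 + 8.46 = 67.26 Ω.
V = V_DC · R/ΣR = 5.70 × 0.8326 = 4.746 V.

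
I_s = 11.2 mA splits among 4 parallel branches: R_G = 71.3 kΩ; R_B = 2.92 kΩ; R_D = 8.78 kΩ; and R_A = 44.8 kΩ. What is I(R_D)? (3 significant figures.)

Total conductance ΣG = 1/71.3 + 1/2.92 + 1/8.78 + 1/44.8 = 0.4927 (units of 1/kΩ).
R_D takes the fraction G_k/ΣG = 0.1139/0.4927 = 0.2312, so I = 11.2 × 0.2312 = 2.589 mA.

I ≈ 2.59 mA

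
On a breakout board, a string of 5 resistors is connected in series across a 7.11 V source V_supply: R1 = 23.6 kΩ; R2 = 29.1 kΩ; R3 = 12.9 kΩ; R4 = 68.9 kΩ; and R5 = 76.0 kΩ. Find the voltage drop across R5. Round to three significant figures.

V ≈ 2.57 V

Series total: ΣR = 23.6 + 29.1 + 12.9 + 68.9 + 76.0 = 210.5 kΩ.
By the voltage-divider rule, V = 7.11 × 76.00/210.5 = 2.567 V.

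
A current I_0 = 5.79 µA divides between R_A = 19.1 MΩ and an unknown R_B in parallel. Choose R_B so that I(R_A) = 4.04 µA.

The fraction through R_A equals R_B/(R_A+R_B).
With f = 0.6978, R_B = R_A · f/(1−f) = 19.1 × 2.309 = 44.09 MΩ.

R_B ≈ 44.1 MΩ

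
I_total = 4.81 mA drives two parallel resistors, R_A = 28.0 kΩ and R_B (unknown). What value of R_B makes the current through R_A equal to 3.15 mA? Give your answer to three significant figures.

Two-branch current divider: I_A = I_total · R_B/(R_A + R_B).
With f = 0.6549, R_B = R_A · f/(1−f) = 28.0 × 1.898 = 53.13 kΩ.

R_B ≈ 53.1 kΩ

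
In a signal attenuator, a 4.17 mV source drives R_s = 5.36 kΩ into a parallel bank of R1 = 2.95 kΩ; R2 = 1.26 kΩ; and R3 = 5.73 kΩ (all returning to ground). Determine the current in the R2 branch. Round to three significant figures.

Equivalent of the parallel group: R_p = 0.7650 kΩ.
Node voltage V_A = V_in · R_p/(R_s + R_p) = 4.17 × 0.1249 = 0.5208 mV.
I(R2) = V_A / R2 = 0.5208/1.26 = 0.4134 µA.

I ≈ 0.413 µA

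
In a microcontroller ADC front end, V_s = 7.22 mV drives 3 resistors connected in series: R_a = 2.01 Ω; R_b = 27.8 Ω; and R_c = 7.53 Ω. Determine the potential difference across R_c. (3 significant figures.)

V ≈ 1.46 mV

Total series resistance ΣR = 2.01 + 27.8 + 7.53 = 37.34 Ω.
V = V_s · R/ΣR = 7.22 × 0.2017 = 1.456 mV.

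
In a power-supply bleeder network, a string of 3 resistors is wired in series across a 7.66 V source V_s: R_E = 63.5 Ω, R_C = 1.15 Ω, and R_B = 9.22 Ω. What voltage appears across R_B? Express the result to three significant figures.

V ≈ 0.956 V

ΣR = 63.5 + 1.15 + 9.22 = 73.87 Ω.
By the voltage-divider rule, V = 7.66 × 9.220/73.87 = 0.9561 V.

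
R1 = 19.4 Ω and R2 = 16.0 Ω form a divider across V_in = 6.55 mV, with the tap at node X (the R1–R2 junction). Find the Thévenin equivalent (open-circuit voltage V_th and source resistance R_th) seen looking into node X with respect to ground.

Open-circuit (no load on X): V_th = V_in · R2/(R1 + R2) = 6.55 × 16.0/(19.40 + 16.0) = 2.960 mV.
Looking into X with the source shorted: R_th = R1·R2/(R1+R2) = 19.40 × 16.0/35.40 = 8.768 Ω.

V_th ≈ 2.96 mV, R_th ≈ 8.77 Ω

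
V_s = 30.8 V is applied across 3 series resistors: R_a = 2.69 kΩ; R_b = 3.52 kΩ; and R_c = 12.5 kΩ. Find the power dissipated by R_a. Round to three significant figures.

The common current is I = 30.8/18.71 = 1.646 mA.
P(R_a) = I²·R_a = (1.646)² × 2.69 = 7.290 mW.

P ≈ 7.29 mW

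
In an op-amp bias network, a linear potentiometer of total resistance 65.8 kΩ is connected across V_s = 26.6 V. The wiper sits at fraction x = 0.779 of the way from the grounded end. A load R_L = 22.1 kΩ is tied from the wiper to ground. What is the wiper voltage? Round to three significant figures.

Lower segment x·R_p = 51.26 kΩ; upper segment (1−x)·R_p = 14.54 kΩ.
(x·R_p) ‖ R_L = 15.44 kΩ.
Then V_out = V_s · 15.44/(14.54 + 15.44) = 13.70 V.

V_out ≈ 13.7 V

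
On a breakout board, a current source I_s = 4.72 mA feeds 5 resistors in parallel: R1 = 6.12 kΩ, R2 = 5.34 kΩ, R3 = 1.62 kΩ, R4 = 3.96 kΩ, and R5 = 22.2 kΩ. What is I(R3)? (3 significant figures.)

ΣG = 1/6.12 + 1/5.34 + 1/1.62 + 1/3.96 + 1/22.2 = 1.266.
By the current-divider rule, I = I_s · G_k/ΣG = 4.72 × 0.4878 = 2.302 mA.

I ≈ 2.30 mA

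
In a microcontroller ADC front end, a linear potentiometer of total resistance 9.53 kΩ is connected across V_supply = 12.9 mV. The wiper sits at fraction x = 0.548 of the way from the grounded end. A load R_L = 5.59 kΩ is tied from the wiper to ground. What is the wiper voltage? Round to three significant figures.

V_out ≈ 4.97 mV

Split the track: R_lower = x·R_p = 5.222 kΩ, R_upper = (1−x)·R_p = 4.308 kΩ.
Lower segment in parallel with the load: 5.222 ‖ 5.59 = 2.700 kΩ.
Loaded-divider output: V_out = 12.9 × 0.3853 = 4.970 mV.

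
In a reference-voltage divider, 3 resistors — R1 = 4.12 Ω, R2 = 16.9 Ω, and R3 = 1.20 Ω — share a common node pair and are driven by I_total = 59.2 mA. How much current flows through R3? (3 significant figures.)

I ≈ 43.5 mA

Conductances: ΣG = 1/4.12 + 1/16.9 + 1/1.20 = 1.135 (1/Ω).
Current divider: I(R3) = I_total · G_k/ΣG = 59.2 × (0.8333/1.135) = 59.2 × 0.7341 = 43.46 mA.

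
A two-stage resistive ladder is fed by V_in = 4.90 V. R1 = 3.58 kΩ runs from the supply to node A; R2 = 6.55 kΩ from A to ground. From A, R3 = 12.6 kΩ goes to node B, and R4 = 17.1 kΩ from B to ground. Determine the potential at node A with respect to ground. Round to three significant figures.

V_A ≈ 2.94 V

Node A sees R2 in parallel with the series input of stage 2, R3 + R4 = 29.70 kΩ.
Effective lower resistance at A: R2 ‖ 29.70 = 5.366 kΩ.
V_A = 4.90 × 5.366/(3.58 + 5.366) = 2.939 V.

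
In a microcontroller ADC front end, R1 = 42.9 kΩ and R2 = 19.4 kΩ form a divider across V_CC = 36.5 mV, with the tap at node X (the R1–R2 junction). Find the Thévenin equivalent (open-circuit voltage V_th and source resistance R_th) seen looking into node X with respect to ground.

V_th ≈ 11.4 mV, R_th ≈ 13.4 kΩ

With X open, the divider is unloaded: V_th = 36.5 × 19.4/62.30 = 11.37 mV.
With V_CC suppressed (replaced by a short), R_th = R1 ‖ R2 = (42.90 × 19.4)/(42.90 + 19.4) = 13.36 kΩ.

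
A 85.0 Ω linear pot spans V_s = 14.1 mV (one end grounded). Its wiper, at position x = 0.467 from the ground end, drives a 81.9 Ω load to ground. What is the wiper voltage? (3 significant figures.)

V_out ≈ 5.23 mV

Lower segment x·R_p = 39.70 Ω; upper segment (1−x)·R_p = 45.30 Ω.
R_L loads the lower segment: effective lower R = 26.74 Ω.
Then V_out = V_s · 26.74/(45.30 + 26.74) = 5.233 mV.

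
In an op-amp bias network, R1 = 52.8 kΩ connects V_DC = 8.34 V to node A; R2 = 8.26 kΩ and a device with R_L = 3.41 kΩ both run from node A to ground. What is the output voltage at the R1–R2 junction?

V_out ≈ 0.365 V

First combine the lower leg with the load: R2 ‖ R_L = 2.414 kΩ.
Then V_out = V_DC · R2'/(R1 + R2') = 8.34 × 2.414/55.21 = 0.3646 V.
(Unloaded it would be 1.13 V; the load pulls it down.)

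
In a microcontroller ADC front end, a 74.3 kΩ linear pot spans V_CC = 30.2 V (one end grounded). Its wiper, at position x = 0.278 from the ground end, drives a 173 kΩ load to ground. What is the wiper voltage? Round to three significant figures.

Split the track: R_lower = x·R_p = 20.66 kΩ, R_upper = (1−x)·R_p = 53.64 kΩ.
Lower segment in parallel with the load: 20.66 ‖ 173 = 18.45 kΩ.
Loaded-divider output: V_out = 30.2 × 0.2559 = 7.729 V.

V_out ≈ 7.73 V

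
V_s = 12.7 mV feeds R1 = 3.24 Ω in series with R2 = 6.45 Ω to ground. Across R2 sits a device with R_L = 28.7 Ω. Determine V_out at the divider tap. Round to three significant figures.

V_out ≈ 7.86 mV

First combine the lower leg with the load: R2 ‖ R_L = 5.266 Ω.
Voltage divider with the loaded lower leg: V_out = 12.7 × 5.266/(3.24 + 5.266) = 12.7 × 0.6191 = 7.863 mV.
(Unloaded it would be 8.45 mV; the load pulls it down.)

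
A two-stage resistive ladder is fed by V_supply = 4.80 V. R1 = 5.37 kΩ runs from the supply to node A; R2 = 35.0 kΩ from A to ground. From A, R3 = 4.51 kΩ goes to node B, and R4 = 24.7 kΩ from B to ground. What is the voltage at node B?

V_B ≈ 3.04 V

The second stage (R3 + R4 = 29.21 kΩ) loads node A in parallel with R2.
Effective lower resistance at A: R2 ‖ 29.21 = 15.92 kΩ.
First divider: V_A = V_supply · 15.92/(5.37 + 15.92) = 3.589 V.
Then the unloaded second divider: V_B = V_A × R4/(R3+R4) = 3.589 × 0.8456 = 3.035 V.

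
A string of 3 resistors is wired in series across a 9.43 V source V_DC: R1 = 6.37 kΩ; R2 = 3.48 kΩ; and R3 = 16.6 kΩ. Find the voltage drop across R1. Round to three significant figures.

V ≈ 2.27 V

ΣR = 6.37 + 3.48 + 16.6 = 26.45 kΩ.
By the voltage-divider rule, V = 9.43 × 6.370/26.45 = 2.271 V.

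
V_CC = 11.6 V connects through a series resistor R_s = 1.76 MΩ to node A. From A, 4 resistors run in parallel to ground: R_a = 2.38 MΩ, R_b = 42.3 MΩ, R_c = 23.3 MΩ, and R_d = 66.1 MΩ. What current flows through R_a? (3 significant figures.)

Combine the parallel branches: R_p = (1/2.38 + 1/42.3 + 1/23.3 + 1/66.1)⁻¹ = 1.993 MΩ.
Node voltage V_A = V_CC · R_p/(R_s + R_p) = 11.6 × 0.5310 = 6.160 V.
Branch current I = V_A/R_a = 6.160/2.38 = 2.588 µA.

I ≈ 2.59 µA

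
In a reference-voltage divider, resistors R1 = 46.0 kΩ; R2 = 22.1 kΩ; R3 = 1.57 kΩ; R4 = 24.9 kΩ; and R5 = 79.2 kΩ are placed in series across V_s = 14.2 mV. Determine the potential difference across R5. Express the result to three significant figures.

V ≈ 6.47 mV

Series total: ΣR = 46.0 + 22.1 + 1.57 + 24.9 + 79.2 = 173.8 kΩ.
Voltage divider: V = V_s · (79.20 / 173.8) = 14.2 × 0.4558 = 6.472 mV.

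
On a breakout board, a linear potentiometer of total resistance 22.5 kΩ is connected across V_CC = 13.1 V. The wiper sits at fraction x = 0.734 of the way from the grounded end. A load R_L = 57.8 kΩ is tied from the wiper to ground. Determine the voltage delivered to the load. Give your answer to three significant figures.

V_out ≈ 8.94 V

The pot divides into 5.985 kΩ above the wiper and 16.52 kΩ below.
R_L loads the lower segment: effective lower R = 12.84 kΩ.
Loaded-divider output: V_out = 13.1 × 0.6822 = 8.936 V.
(Unloaded: V_out = x·V_CC = 9.62 V.)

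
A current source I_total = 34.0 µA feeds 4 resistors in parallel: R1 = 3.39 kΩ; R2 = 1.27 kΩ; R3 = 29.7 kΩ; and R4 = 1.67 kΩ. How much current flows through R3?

Total conductance ΣG = 1/3.39 + 1/1.27 + 1/29.7 + 1/1.67 = 1.715 (units of 1/kΩ).
R3 takes the fraction G_k/ΣG = 0.03367/1.715 = 0.01963, so I = 34.0 × 0.01963 = 0.6676 µA.

I ≈ 0.668 µA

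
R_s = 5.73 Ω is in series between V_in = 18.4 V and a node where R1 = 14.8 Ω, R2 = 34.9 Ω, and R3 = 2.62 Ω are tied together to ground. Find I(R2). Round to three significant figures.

Parallel bank: R_p = 1/(1/14.8 + 1/34.9 + 1/2.62) = 2.092 Ω.
Node voltage V_A = V_in · R_p/(R_s + R_p) = 18.4 × 0.2675 = 4.922 V.
Branch current I = V_A/R2 = 4.922/34.9 = 0.1410 A.

I ≈ 0.141 A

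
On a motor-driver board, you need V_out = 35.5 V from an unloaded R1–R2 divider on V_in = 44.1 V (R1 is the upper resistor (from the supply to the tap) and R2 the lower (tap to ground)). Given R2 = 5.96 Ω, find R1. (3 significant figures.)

The divider ratio is R2/(R1+R2) = 35.5/44.1 = 0.8050.
Rearranging, R1 = R2·(1−k)/k = 5.96 × 0.2423 = 1.444 Ω.

R1 ≈ 1.44 Ω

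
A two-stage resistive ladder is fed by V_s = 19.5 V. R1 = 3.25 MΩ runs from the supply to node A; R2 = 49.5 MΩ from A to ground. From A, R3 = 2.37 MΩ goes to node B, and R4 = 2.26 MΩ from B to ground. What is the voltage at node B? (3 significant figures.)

V_B ≈ 5.38 V

Looking into the second stage from A: R3 + R4 = 4.630 MΩ appears in parallel with R2.
R2 ‖ (R3+R4) = 4.234 MΩ.
V_A = 19.5 × 4.234/(3.25 + 4.234) = 11.03 V.
Stage 2 is unloaded, so V_B = V_A · R4/(R3+R4) = 11.03 × 2.26/4.630 = 5.385 V.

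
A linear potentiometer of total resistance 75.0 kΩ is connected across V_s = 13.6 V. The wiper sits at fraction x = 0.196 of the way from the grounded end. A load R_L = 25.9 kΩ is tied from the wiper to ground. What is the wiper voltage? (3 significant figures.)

V_out ≈ 1.83 V

Split the track: R_lower = x·R_p = 14.70 kΩ, R_upper = (1−x)·R_p = 60.30 kΩ.
(x·R_p) ‖ R_L = 9.378 kΩ.
Loaded-divider output: V_out = 13.6 × 0.1346 = 1.830 V.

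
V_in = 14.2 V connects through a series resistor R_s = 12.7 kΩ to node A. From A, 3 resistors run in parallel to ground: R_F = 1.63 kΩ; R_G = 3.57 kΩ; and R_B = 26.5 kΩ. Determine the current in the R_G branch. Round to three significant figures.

Equivalent of the parallel group: R_p = 1.074 kΩ.
Node voltage V_A = V_in · R_p/(R_s + R_p) = 14.2 × 0.07795 = 1.107 V.
Branch current I = V_A/R_G = 1.107/3.57 = 0.3101 mA.

I ≈ 0.310 mA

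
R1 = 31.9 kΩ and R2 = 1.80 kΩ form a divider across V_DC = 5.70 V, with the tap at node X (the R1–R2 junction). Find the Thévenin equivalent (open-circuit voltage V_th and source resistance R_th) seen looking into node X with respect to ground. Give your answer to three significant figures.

V_th ≈ 0.304 V, R_th ≈ 1.70 kΩ

With X open, the divider is unloaded: V_th = 5.70 × 1.80/33.70 = 0.3045 V.
Looking into X with the source shorted: R_th = R1·R2/(R1+R2) = 31.90 × 1.80/33.70 = 1.704 kΩ.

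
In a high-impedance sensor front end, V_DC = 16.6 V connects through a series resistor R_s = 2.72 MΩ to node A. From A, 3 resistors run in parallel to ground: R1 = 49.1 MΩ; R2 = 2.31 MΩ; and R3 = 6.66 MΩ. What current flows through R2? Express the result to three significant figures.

I ≈ 2.72 µA

Equivalent of the parallel group: R_p = 1.657 MΩ.
V_A by voltage divider: V_A = 16.6 × 1.657/(2.72 + 1.657) = 6.285 V.
I(R2) = V_A / R2 = 6.285/2.31 = 2.721 µA.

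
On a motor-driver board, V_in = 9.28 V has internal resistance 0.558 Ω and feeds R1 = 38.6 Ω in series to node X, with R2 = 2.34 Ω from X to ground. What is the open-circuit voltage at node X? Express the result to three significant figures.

V_th ≈ 0.523 V

R1' = 0.558 + 38.6 = 39.16 Ω (source resistance + R1).
With X open, the divider is unloaded: V_th = 9.28 × 2.34/41.50 = 0.5233 V.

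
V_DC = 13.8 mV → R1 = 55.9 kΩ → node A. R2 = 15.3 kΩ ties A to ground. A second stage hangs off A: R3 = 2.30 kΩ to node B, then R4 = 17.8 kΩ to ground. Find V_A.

Looking into the second stage from A: R3 + R4 = 20.10 kΩ appears in parallel with R2.
Effective lower resistance at A: R2 ‖ 20.10 = 8.687 kΩ.
First divider: V_A = V_DC · 8.687/(55.9 + 8.687) = 1.856 mV.

V_A ≈ 1.86 mV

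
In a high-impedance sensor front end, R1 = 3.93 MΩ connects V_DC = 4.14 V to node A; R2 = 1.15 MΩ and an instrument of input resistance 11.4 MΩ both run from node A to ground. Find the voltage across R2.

V_out ≈ 0.869 V

First combine the lower leg with the load: R2 ‖ R_L = 1.045 MΩ.
Then V_out = V_DC · R2'/(R1 + R2') = 4.14 × 1.045/4.975 = 0.8694 V.
(Unloaded it would be 0.937 V; the load pulls it down.)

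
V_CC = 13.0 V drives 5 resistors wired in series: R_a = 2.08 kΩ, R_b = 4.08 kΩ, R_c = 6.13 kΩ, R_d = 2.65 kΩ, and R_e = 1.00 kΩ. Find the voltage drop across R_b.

V ≈ 3.33 V

ΣR = 2.08 + 4.08 + 6.13 + 2.65 + 1.00 = 15.94 kΩ.
Voltage divider: V = V_CC · (4.080 / 15.94) = 13.0 × 0.2560 = 3.327 V.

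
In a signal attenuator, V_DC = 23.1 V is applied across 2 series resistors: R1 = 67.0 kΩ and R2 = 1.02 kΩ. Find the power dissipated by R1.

ΣR = 68.02 kΩ → I = 23.1/68.02 = 0.3396 mA.
P = I²R = 0.1153 × 67.0 = 7.727 mW.

P ≈ 7.73 mW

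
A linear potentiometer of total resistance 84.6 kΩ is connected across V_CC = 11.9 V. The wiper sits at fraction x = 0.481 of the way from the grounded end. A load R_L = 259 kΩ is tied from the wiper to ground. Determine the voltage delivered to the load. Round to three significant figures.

V_out ≈ 5.29 V

Split the track: R_lower = x·R_p = 40.69 kΩ, R_upper = (1−x)·R_p = 43.91 kΩ.
(x·R_p) ‖ R_L = 35.17 kΩ.
Then V_out = V_CC · 35.17/(43.91 + 35.17) = 5.292 V.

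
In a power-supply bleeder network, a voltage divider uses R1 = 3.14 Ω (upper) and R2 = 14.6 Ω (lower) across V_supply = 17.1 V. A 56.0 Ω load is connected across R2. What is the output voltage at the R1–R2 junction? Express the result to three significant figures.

V_out ≈ 13.5 V

The load sits in parallel with R2, giving an effective lower resistance R2' = R2·R_L/(R2+R_L) = 11.58 Ω.
Then V_out = V_supply · R2'/(R1 + R2') = 17.1 × 11.58/14.72 = 13.45 V.
(Unloaded it would be 14.1 V; the load pulls it down.)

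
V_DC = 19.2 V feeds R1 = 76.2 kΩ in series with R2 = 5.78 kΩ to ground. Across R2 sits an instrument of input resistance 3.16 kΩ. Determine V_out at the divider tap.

V_out ≈ 0.501 V

R2 ‖ R_L = (5.78 × 3.16)/(5.78 + 3.16) = 2.043 kΩ.
Then V_out = V_DC · R2'/(R1 + R2') = 19.2 × 2.043/78.24 = 0.5013 V.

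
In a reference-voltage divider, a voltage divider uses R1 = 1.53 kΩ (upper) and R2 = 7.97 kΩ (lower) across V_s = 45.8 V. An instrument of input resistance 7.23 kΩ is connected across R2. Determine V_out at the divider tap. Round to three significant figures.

R2 ‖ R_L = (7.97 × 7.23)/(7.97 + 7.23) = 3.791 kΩ.
Then V_out = V_s · R2'/(R1 + R2') = 45.8 × 3.791/5.321 = 32.63 V.
(Unloaded it would be 38.4 V; the load pulls it down.)

V_out ≈ 32.6 V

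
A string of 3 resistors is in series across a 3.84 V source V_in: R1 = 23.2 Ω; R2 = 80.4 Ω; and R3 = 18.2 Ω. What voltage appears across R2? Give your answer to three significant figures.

ΣR = 23.2 + 80.4 + 18.2 = 121.8 Ω.
Voltage divider: V = V_in · (80.40 / 121.8) = 3.84 × 0.6601 = 2.535 V.

V ≈ 2.53 V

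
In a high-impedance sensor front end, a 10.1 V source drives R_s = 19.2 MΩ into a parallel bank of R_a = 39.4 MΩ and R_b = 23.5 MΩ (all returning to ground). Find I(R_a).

Combine the parallel branches: R_p = (1/39.4 + 1/23.5)⁻¹ = 14.72 MΩ.
V_A = 10.1 × 14.72/33.92 = 4.383 V.
I(R_a) = V_A / R_a = 4.383/39.4 = 0.1112 µA.
(Check via current divider: I_total = 0.2978 µA; share G_k/ΣG = 0.3736 → same result.)

I ≈ 0.111 µA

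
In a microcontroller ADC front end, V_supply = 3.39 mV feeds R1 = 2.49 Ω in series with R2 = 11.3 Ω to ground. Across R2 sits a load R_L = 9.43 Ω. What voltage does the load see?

The load sits in parallel with R2, giving an effective lower resistance R2' = R2·R_L/(R2+R_L) = 5.140 Ω.
Then V_out = V_supply · R2'/(R1 + R2') = 3.39 × 5.140/7.630 = 2.284 mV.

V_out ≈ 2.28 mV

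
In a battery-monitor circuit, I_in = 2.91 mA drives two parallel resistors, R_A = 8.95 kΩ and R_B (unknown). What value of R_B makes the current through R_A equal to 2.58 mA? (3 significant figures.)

Two-branch current divider: I_A = I_in · R_B/(R_A + R_B).
2.58/2.91 = R_B/(R_A + R_B) → R_B = R_A · (0.8866)/(1 − 0.8866) = 8.95 × 7.818 = 69.97 kΩ.

R_B ≈ 70.0 kΩ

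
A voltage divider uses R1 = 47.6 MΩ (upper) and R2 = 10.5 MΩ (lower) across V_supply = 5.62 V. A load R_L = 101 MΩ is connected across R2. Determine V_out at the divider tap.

R2 ‖ R_L = (10.5 × 101)/(10.5 + 101) = 9.511 MΩ.
Voltage divider with the loaded lower leg: V_out = 5.62 × 9.511/(47.6 + 9.511) = 5.62 × 0.1665 = 0.9359 V.

V_out ≈ 0.936 V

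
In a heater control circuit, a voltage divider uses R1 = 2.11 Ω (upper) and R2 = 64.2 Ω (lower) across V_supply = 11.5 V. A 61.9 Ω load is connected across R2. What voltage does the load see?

The load sits in parallel with R2, giving an effective lower resistance R2' = R2·R_L/(R2+R_L) = 31.51 Ω.
Then V_out = V_supply · R2'/(R1 + R2') = 11.5 × 31.51/33.62 = 10.78 V.

V_out ≈ 10.8 V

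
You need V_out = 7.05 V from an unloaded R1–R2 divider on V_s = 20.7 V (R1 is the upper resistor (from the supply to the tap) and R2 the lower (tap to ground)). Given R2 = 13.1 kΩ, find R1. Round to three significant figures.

Required fraction k = V_out/V_s = 0.3406.
So R1 = R2 · (V_s/V_out − 1) = 13.1 × (20.7/7.05 − 1) = 13.1 × 1.936 = 25.36 kΩ.

R1 ≈ 25.4 kΩ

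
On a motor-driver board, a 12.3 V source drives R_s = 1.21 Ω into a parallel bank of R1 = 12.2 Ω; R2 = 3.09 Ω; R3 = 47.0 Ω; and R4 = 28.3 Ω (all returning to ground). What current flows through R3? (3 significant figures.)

I ≈ 0.168 A

Parallel bank: R_p = 1/(1/12.2 + 1/3.09 + 1/47.0 + 1/28.3) = 2.164 Ω.
Node voltage V_A = V_CC · R_p/(R_s + R_p) = 12.3 × 0.6413 = 7.888 V.
Branch current I = V_A/R3 = 7.888/47.0 = 0.1678 A.
(Check via current divider: I_total = 3.646 A; share G_k/ΣG = 0.04603 → same result.)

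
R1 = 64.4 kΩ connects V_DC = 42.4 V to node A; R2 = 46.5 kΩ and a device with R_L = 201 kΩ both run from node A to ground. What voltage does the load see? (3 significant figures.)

The load sits in parallel with R2, giving an effective lower resistance R2' = R2·R_L/(R2+R_L) = 37.76 kΩ.
Voltage divider with the loaded lower leg: V_out = 42.4 × 37.76/(64.4 + 37.76) = 42.4 × 0.3696 = 15.67 V.
(Unloaded it would be 17.8 V; the load pulls it down.)

V_out ≈ 15.7 V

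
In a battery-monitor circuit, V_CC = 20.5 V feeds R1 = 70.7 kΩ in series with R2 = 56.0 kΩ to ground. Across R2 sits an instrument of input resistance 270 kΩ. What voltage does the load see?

R2 ‖ R_L = (56.0 × 270)/(56.0 + 270) = 46.38 kΩ.
Voltage divider with the loaded lower leg: V_out = 20.5 × 46.38/(70.7 + 46.38) = 20.5 × 0.3961 = 8.121 V.

V_out ≈ 8.12 V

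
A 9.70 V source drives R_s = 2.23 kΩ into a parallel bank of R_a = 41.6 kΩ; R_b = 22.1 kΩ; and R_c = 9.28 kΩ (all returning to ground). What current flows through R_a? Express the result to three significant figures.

Parallel bank: R_p = 1/(1/41.6 + 1/22.1 + 1/9.28) = 5.648 kΩ.
V_A by voltage divider: V_A = 9.70 × 5.648/(2.23 + 5.648) = 6.954 V.
Branch current I = V_A/R_a = 6.954/41.6 = 0.1672 mA.
(Check via current divider: I_total = 1.231 mA; share G_k/ΣG = 0.1358 → same result.)

I ≈ 0.167 mA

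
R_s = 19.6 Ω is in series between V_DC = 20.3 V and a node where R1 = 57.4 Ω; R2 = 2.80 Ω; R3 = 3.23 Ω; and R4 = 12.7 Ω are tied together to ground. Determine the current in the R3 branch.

Equivalent of the parallel group: R_p = 1.311 Ω.
Node voltage V_A = V_DC · R_p/(R_s + R_p) = 20.3 × 0.06268 = 1.272 V.
Branch current I = V_A/R3 = 1.272/3.23 = 0.3940 A.

I ≈ 0.394 A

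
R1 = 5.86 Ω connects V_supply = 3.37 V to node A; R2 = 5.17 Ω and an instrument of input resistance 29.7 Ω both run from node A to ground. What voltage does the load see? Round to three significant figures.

V_out ≈ 1.45 V

The load sits in parallel with R2, giving an effective lower resistance R2' = R2·R_L/(R2+R_L) = 4.403 Ω.
Voltage divider with the loaded lower leg: V_out = 3.37 × 4.403/(5.86 + 4.403) = 3.37 × 0.4290 = 1.446 V.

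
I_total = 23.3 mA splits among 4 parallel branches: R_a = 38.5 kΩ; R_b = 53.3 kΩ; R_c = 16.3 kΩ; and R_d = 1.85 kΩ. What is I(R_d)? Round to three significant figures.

I ≈ 19.5 mA

Conductances: ΣG = 1/38.5 + 1/53.3 + 1/16.3 + 1/1.85 = 0.6466 (1/kΩ).
R_d takes the fraction G_k/ΣG = 0.5405/0.6466 = 0.8359, so I = 23.3 × 0.8359 = 19.48 mA.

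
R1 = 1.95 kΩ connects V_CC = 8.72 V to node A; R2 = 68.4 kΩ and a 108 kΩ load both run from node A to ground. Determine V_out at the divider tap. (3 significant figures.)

V_out ≈ 8.33 V

The load sits in parallel with R2, giving an effective lower resistance R2' = R2·R_L/(R2+R_L) = 41.88 kΩ.
Now apply the divider: V_out = 8.72 × 0.9555 = 8.332 V.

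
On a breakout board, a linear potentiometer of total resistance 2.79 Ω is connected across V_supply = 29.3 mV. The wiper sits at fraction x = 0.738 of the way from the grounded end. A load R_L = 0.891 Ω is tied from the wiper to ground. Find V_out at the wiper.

V_out ≈ 13.5 mV

The pot divides into 0.7310 Ω above the wiper and 2.059 Ω below.
(x·R_p) ‖ R_L = 0.6219 Ω.
Loaded-divider output: V_out = 29.3 × 0.4597 = 13.47 mV.
(Unloaded: V_out = x·V_supply = 21.6 mV.)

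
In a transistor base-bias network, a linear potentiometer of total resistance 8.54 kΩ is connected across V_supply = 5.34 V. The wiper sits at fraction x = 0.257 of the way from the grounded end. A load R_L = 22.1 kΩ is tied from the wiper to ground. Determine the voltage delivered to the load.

V_out ≈ 1.28 V

Lower segment x·R_p = 2.195 kΩ; upper segment (1−x)·R_p = 6.345 kΩ.
Lower segment in parallel with the load: 2.195 ‖ 22.1 = 1.997 kΩ.
Then V_out = V_supply · 1.997/(6.345 + 1.997) = 1.278 V.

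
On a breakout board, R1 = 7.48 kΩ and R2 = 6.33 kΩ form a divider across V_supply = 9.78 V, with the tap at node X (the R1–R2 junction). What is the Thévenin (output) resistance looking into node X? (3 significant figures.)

R_th ≈ 3.43 kΩ

With V_supply suppressed (replaced by a short), R_th = R1 ‖ R2 = (7.480 × 6.33)/(7.480 + 6.33) = 3.429 kΩ.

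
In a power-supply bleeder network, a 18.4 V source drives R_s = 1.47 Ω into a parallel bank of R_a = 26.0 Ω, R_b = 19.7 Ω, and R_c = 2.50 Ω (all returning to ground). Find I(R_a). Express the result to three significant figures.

I ≈ 0.412 A

Parallel bank: R_p = 1/(1/26.0 + 1/19.7 + 1/2.50) = 2.044 Ω.
V_A by voltage divider: V_A = 18.4 × 2.044/(1.47 + 2.044) = 10.70 V.
Branch current I = V_A/R_a = 10.70/26.0 = 0.4117 A.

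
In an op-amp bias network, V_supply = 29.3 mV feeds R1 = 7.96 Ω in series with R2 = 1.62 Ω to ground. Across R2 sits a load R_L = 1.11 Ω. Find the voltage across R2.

First combine the lower leg with the load: R2 ‖ R_L = 0.6587 Ω.
Voltage divider with the loaded lower leg: V_out = 29.3 × 0.6587/(7.96 + 0.6587) = 29.3 × 0.07642 = 2.239 mV.

V_out ≈ 2.24 mV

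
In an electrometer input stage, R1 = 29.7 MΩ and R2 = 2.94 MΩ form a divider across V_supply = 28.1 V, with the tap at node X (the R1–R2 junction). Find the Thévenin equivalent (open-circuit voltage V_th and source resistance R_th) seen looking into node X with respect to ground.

V_th ≈ 2.53 V, R_th ≈ 2.68 MΩ

V_th is the unloaded tap voltage: V_supply · R2/(R1+R2) = 28.1 × 0.09007 = 2.531 V.
With V_supply suppressed (replaced by a short), R_th = R1 ‖ R2 = (29.70 × 2.94)/(29.70 + 2.94) = 2.675 MΩ.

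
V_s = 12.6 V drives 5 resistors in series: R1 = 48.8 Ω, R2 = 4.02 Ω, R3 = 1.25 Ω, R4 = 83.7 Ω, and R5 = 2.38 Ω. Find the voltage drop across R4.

V ≈ 7.52 V

Series total: ΣR = 48.8 + 4.02 + 1.25 + 83.7 + 2.38 = 140.2 Ω.
Voltage divider: V = V_s · (83.70 / 140.2) = 12.6 × 0.5972 = 7.525 V.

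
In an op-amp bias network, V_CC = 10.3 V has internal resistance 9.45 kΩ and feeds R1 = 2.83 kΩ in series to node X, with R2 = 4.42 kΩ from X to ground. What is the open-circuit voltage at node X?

V_th ≈ 2.73 V

R1' = 9.45 + 2.83 = 12.28 kΩ (source resistance + R1).
Open-circuit (no load on X): V_th = V_CC · R2/(R1' + R2) = 10.3 × 4.42/(12.28 + 4.42) = 2.726 V.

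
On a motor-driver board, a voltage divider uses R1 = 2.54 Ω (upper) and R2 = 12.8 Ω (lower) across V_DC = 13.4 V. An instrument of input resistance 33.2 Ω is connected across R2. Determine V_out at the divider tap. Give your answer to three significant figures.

V_out ≈ 10.5 V

The load sits in parallel with R2, giving an effective lower resistance R2' = R2·R_L/(R2+R_L) = 9.238 Ω.
Now apply the divider: V_out = 13.4 × 0.7843 = 10.51 V.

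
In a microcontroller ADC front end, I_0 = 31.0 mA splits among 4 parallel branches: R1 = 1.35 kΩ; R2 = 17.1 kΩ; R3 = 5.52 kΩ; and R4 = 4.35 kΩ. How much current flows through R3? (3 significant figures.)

Total conductance ΣG = 1/1.35 + 1/17.1 + 1/5.52 + 1/4.35 = 1.210 (units of 1/kΩ).
Current divider: I(R3) = I_0 · G_k/ΣG = 31.0 × (0.1812/1.210) = 31.0 × 0.1497 = 4.640 mA.

I ≈ 4.64 mA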